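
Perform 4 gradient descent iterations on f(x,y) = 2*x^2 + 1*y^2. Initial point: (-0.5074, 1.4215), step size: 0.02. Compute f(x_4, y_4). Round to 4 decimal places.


Gradient descent on f(x,y) = 2*x^2 + 1*y^2.
Starting point: (-0.5074, 1.4215), alpha = 0.02
Step 1: grad_x = 2*2*-0.5074 = -2.0296, grad_y = 2*1*1.4215 = 2.843
  x_1 = -0.5074 - 0.02*-2.0296 = -0.4668
  y_1 = 1.4215 - 0.02*2.843 = 1.3646
Step 2: grad_x = 2*2*-0.4668 = -1.8672, grad_y = 2*1*1.3646 = 2.7293
  x_2 = -0.4668 - 0.02*-1.8672 = -0.4295
  y_2 = 1.3646 - 0.02*2.7293 = 1.3101
Step 3: grad_x = 2*2*-0.4295 = -1.7179, grad_y = 2*1*1.3101 = 2.6201
  x_3 = -0.4295 - 0.02*-1.7179 = -0.3951
  y_3 = 1.3101 - 0.02*2.6201 = 1.2577
Step 4: grad_x = 2*2*-0.3951 = -1.5804, grad_y = 2*1*1.2577 = 2.5153
  x_4 = -0.3951 - 0.02*-1.5804 = -0.3635
  y_4 = 1.2577 - 0.02*2.5153 = 1.2073
f(-0.3635, 1.2073) = 2*(-0.3635)^2 + 1*1.2073^2 = 1.7219


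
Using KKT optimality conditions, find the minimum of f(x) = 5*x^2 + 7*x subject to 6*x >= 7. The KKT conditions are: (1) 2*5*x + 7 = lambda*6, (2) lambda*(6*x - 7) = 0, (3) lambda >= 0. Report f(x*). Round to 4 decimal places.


Step 1: Try lambda = 0 (constraint inactive).
x_unc = -7/(2*5) = -0.7
Check: 6*-0.7 = -4.2 < 7 -- violated!
Step 2: Constraint must be active: 6*x = 7
x* = 7/6 = 1.1667 (rounded; the exact value 7/6 is used below)
lambda = (2*5*(7/6) + 7)/6 = 3.1111
Step 3: Compute optimal value.
f(x*) = 5*(7/6)^2 + 7*(7/6) = 14.9722


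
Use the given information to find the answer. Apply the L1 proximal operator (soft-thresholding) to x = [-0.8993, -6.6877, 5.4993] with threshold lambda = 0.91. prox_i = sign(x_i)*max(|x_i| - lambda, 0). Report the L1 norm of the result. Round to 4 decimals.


Soft-thresholding with lambda = 0.91:
prox(-0.8993) = sign(-0.8993)*max(|-0.8993| - 0.91, 0) = 0.0
prox(-6.6877) = sign(-6.6877)*max(|-6.6877| - 0.91, 0) = -5.7777
prox(5.4993) = sign(5.4993)*max(|5.4993| - 0.91, 0) = 4.5893
prox(x) = [0.0, -5.7777, 4.5893]
||prox(x)||_1 = 0.0 + 5.7777 + 4.5893 = 10.367


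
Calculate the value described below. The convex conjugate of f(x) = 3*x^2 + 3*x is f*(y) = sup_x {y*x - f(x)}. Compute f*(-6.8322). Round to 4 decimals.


f*(y) = sup_x {y*x - a*x^2 - b*x} = sup_x {(y-b)*x - a*x^2}
FOC: (y - b) - 2a*x = 0 => x* = (y - b)/(2a)
x* = (-6.8322 - 3)/(2*3) = -1.6387
f*(-6.8322) = (y-b)^2/(4a) = (-6.8322 - 3)^2/(4*3)
= 96.6722/12 = 8.056


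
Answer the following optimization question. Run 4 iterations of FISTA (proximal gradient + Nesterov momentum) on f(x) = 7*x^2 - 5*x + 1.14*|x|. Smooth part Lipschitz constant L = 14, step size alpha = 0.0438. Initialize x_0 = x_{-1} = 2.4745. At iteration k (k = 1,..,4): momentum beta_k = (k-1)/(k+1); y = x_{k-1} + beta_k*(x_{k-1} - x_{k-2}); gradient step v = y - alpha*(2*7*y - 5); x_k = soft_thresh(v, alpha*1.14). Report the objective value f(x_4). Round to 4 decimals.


FISTA on f(x) = 7*x^2 - 5*x + 1.14*|x|
L = 14, alpha = 0.0438
Iteration 1: beta = 0.0, y = 2.4745 + 0.0*(2.4745 - 2.4745) = 2.4745
  grad(y) = 29.643, v = y - alpha*grad = 1.1761
  prox(v) = soft_thresh(1.1761, 0.0499) = 1.1262
Iteration 2: beta = 0.3333, y = 1.1262 + 0.3333*(1.1262 - 2.4745) = 0.6768
  grad(y) = 4.4748, v = y - alpha*grad = 0.4808
  prox(v) = soft_thresh(0.4808, 0.0499) = 0.4308
Iteration 3: beta = 0.5, y = 0.4308 + 0.5*(0.4308 - 1.1262) = 0.0832
  grad(y) = -3.8357, v = y - alpha*grad = 0.2512
  prox(v) = soft_thresh(0.2512, 0.0499) = 0.2012
Iteration 4: beta = 0.6, y = 0.2012 + 0.6*(0.2012 - 0.4308) = 0.0635
  grad(y) = -4.1114, v = y - alpha*grad = 0.2436
  prox(v) = soft_thresh(0.2436, 0.0499) = 0.1936
f(x_4) = 7*0.1936^2 - 5*0.1936 + 1.14*|0.1936| = -0.485


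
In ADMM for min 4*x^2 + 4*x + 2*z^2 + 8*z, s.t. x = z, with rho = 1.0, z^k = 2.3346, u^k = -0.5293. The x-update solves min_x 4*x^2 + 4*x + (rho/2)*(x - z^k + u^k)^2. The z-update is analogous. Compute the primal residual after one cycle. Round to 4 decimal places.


ADMM iteration with rho = 1.0, z^k = 2.3346, u^k = -0.5293
Step 1: x-update.
Minimize 4*x^2 + 4*x + (1.0/2)*(x - 2.3346 - 0.5293)^2
FOC: (2*4 + 1.0)*x = -4 + 1.0*(2.3346 + 0.5293)
x^{k+1} = -0.1262
Step 2: z-update.
Minimize 2*z^2 + 8*z + (1.0/2)*(-0.1262 - z - 0.5293)^2
FOC: (2*2 + 1.0)*z = -8 + 1.0*(-0.1262 - 0.5293)
z^{k+1} = -1.7311
Step 3: u-update.
u^{k+1} = -0.5293 - 0.1262 + 1.7311 = 1.0756
Step 4: Primal residual = |-0.1262 + 1.7311| = 1.6049


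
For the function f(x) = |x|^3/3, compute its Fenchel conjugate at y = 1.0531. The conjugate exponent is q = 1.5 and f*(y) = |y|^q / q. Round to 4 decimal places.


The conjugate exponent q satisfies 1/p + 1/q = 1.
p = 3, so q = 3/(3 - 1) = 1.5
|y|^q = 1.0531^1.5 = 1.0807
f*(1.0531) = 1.0807 / 1.5 = 0.7205


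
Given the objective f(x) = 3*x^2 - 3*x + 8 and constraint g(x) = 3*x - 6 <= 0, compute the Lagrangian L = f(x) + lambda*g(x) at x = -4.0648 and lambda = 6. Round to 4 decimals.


Step 1: Evaluate f(x).
f(-4.0648) = 3*(-4.0648)^2 - 3*(-4.0648) + 8 = 69.7622
Step 2: Evaluate g(x).
g(-4.0648) = 3*-4.0648 - 6 = -18.1944
Step 3: Compute Lagrangian.
L = 69.7622 + 6*-18.1944 = -39.4042


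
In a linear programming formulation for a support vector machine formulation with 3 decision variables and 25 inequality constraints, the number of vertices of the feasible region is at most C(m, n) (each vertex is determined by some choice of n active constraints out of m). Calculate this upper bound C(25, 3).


Each vertex corresponds to some choice of n active constraints out of m, so the number of vertices is at most C(m, n) = m! / (n!(m-n)!).
m = 25, n = 3
Numerator: 25 * 24 * 23
Denominator: 3! = 6
C(25, 3) = 2300


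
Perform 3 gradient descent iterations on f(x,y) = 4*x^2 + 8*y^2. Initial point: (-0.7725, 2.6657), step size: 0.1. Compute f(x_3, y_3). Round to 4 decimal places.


Gradient descent on f(x,y) = 4*x^2 + 8*y^2.
Starting point: (-0.7725, 2.6657), alpha = 0.1
Step 1: grad_x = 2*4*-0.7725 = -6.18, grad_y = 2*8*2.6657 = 42.6512
  x_1 = -0.7725 - 0.1*-6.18 = -0.1545
  y_1 = 2.6657 - 0.1*42.6512 = -1.5994
Step 2: grad_x = 2*4*-0.1545 = -1.236, grad_y = 2*8*-1.5994 = -25.5907
  x_2 = -0.1545 - 0.1*-1.236 = -0.0309
  y_2 = -1.5994 - 0.1*-25.5907 = 0.9597
Step 3: grad_x = 2*4*-0.0309 = -0.2472, grad_y = 2*8*0.9597 = 15.3544
  x_3 = -0.0309 - 0.1*-0.2472 = -0.0062
  y_3 = 0.9597 - 0.1*15.3544 = -0.5758
f(-0.0062, -0.5758) = 4*(-0.0062)^2 + 8*(-0.5758)^2 = 2.6524


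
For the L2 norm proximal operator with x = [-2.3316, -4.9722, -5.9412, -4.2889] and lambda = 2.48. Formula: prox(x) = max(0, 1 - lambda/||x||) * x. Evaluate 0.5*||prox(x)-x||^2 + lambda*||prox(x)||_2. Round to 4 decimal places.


Step 1: Compute ||x||.
||x|| = 9.1571
Step 2: Compute scaling factor.
scale = max(0, 1 - 2.48/9.1571) = 0.7292
Step 3: prox(x) = [-1.7001, -3.6256, -4.3321, -3.1273]
||prox(x)|| = 6.6771
Step 4: Proximal objective.
0.5*||prox-x||^2 = 3.0752
lambda*||prox|| = 16.5592
Total = 19.6343


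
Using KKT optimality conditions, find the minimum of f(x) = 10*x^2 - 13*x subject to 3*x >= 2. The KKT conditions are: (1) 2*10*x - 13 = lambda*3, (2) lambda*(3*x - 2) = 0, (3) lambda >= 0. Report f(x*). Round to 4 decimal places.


Step 1: Try lambda = 0 (constraint inactive).
x_unc = 13/(2*10) = 0.65
Check: 3*0.65 = 1.95 < 2 -- violated!
Step 2: Constraint must be active: 3*x = 2
x* = 2/3 = 0.6667 (rounded; the exact value 2/3 is used below)
lambda = (2*10*(2/3) - 13)/3 = 0.1111
Step 3: Compute optimal value.
f(x*) = 10*(2/3)^2 - 13*(2/3) = -4.2222


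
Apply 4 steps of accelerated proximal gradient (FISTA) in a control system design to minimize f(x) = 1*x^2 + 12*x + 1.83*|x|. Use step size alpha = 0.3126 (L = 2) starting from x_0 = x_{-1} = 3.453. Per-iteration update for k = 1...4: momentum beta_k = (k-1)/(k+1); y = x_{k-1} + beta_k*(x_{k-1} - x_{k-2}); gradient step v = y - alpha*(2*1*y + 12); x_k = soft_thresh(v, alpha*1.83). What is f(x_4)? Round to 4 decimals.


FISTA on f(x) = 1*x^2 + 12*x + 1.83*|x|
L = 2, alpha = 0.3126
Iteration 1: beta = 0.0, y = 3.453 + 0.0*(3.453 - 3.453) = 3.453
  grad(y) = 18.906, v = y - alpha*grad = -2.457
  prox(v) = soft_thresh(-2.457, 0.5721) = -1.885
Iteration 2: beta = 0.3333, y = -1.885 + 0.3333*(-1.885 - 3.453) = -3.6643
  grad(y) = 4.6714, v = y - alpha*grad = -5.1246
  prox(v) = soft_thresh(-5.1246, 0.5721) = -4.5525
Iteration 3: beta = 0.5, y = -4.5525 + 0.5*(-4.5525 + 1.885) = -5.8863
  grad(y) = 0.2274, v = y - alpha*grad = -5.9574
  prox(v) = soft_thresh(-5.9574, 0.5721) = -5.3853
Iteration 4: beta = 0.6, y = -5.3853 + 0.6*(-5.3853 + 4.5525) = -5.885
  grad(y) = 0.23, v = y - alpha*grad = -5.9569
  prox(v) = soft_thresh(-5.9569, 0.5721) = -5.3848
f(x_4) = 1*(-5.3848)^2 + 12*(-5.3848) + 1.83*|-5.3848| = -25.7673


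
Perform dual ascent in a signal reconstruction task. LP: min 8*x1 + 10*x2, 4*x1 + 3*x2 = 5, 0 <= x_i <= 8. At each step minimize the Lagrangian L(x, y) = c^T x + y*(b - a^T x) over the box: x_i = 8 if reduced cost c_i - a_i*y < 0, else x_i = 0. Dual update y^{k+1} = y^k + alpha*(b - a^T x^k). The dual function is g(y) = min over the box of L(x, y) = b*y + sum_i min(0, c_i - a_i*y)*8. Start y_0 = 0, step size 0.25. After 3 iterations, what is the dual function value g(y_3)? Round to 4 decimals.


Dual ascent for LP: min 8*x1 + 10*x2, 4*x1 + 3*x2 = 5, 0 <= x_i <= 8
Step 1: y^k = 0.0, reduced costs: (8.0, 10.0)
  x^k = (0.0, 0.0), subgradient = b - a^T x = 5.0
  y^{k+1} = 0.0 + 0.25*5.0 = 1.25
Step 2: y^k = 1.25, reduced costs: (3.0, 6.25)
  x^k = (0.0, 0.0), subgradient = b - a^T x = 5.0
  y^{k+1} = 1.25 + 0.25*5.0 = 2.5
Step 3: y^k = 2.5, reduced costs: (-2.0, 2.5)
  x^k = (8.0, 0.0), subgradient = b - a^T x = -27.0
  y^{k+1} = 2.5 + 0.25*-27.0 = -4.25
Dual objective at y_3 = -4.25: reduced costs (25.0, 22.75), box minimizer x = (0.0, 0.0)
g(y_3) = b*y + (c1 - a1*y)*x1 + (c2 - a2*y)*x2 = 5*(-4.25) + 25.0*0.0 + 22.75*0.0 = -21.25 + 0.0 + 0.0 = -21.25


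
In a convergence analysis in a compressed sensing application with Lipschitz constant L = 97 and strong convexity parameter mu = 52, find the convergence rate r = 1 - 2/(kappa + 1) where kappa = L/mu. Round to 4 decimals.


Step 1: Compute the condition number.
kappa = L/mu = 97/52 = 1.8654
Step 2: Compute the convergence rate.
r = 1 - 2/(kappa + 1) = 1 - 2*mu/(L + mu) = (L - mu)/(L + mu) = 45/149 = 0.302


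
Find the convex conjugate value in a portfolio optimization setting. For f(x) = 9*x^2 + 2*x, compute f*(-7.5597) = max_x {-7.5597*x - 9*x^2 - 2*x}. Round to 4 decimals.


f*(y) = sup_x {y*x - a*x^2 - b*x} = sup_x {(y-b)*x - a*x^2}
FOC: (y - b) - 2a*x = 0 => x* = (y - b)/(2a)
x* = (-7.5597 - 2)/(2*9) = -0.5311
f*(-7.5597) = (y-b)^2/(4a) = (-7.5597 - 2)^2/(4*9)
= 91.3879/36 = 2.5386


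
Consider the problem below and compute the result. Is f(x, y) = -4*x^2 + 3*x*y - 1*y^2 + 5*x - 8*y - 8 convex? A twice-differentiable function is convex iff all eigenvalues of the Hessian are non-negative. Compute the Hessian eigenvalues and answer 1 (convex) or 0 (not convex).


The Hessian of f(x,y) = -4*x^2 + 3*x*y - 1*y^2 + 5*x - 8*y - 8 is:
H = [[-8, 3], [3, -2]]
Trace = -8 - 2 = -10
Determinant = -8*-2 - (3)^2 = 7
Discriminant = (-10)^2 - 4*7 = 72.0
Eigenvalues: lambda_1 = -9.2426, lambda_2 = -0.7574
The function is not convex.

0


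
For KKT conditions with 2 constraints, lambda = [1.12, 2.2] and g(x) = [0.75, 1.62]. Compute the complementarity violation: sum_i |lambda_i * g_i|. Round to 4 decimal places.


KKT complementary slackness check:
lambda_1 * g_1 = 1.12 * 0.75 = 0.84
lambda_2 * g_2 = 2.2 * 1.62 = 3.564
Total violation = 0.84 + 3.564 = 4.404


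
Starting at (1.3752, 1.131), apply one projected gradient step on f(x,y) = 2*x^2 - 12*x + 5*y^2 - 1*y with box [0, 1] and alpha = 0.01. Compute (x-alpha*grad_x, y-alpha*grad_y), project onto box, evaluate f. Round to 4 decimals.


Step 1: Compute gradient at (1.3752, 1.131).
grad_x = 2*2*1.3752 - 12 = -6.4992
grad_y = 2*5*1.131 - 1 = 10.31
Step 2: Gradient step.
x_raw = 1.3752 - 0.01*-6.4992 = 1.4402
y_raw = 1.131 - 0.01*10.31 = 1.0279
Step 3: Project onto [0, 1].
x_proj = clip(1.4402) = 1.0
y_proj = clip(1.0279) = 1.0
Step 4: Evaluate f.
f(1.0, 1.0) = -6.0


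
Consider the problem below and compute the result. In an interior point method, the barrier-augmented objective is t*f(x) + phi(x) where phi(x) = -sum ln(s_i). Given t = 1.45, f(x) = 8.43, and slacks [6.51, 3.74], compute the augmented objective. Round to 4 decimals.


Step 1: Compute log-barrier.
ln values: [1.8733, 1.3191]
phi = -(1.8733 + 1.3191) = -3.1924
Step 2: Compute augmented objective.
t*f(x) = 1.45*8.43 = 12.2235
Total = 12.2235 - 3.1924 = 9.0311


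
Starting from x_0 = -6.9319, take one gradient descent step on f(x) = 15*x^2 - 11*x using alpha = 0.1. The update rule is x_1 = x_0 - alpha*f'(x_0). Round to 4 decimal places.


We compute the gradient at x_0 and apply the update.
f'(x) = 30*x - 11
f'(-6.9319) = 30*-6.9319 - 11 = -218.957
x_1 = -6.9319 - 0.1*-218.957 = 14.9638


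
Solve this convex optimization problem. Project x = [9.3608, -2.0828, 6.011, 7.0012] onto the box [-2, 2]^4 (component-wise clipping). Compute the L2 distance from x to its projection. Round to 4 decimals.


Project each component onto [-2, 2].
clip(9.3608) = 2.0, clip(-2.0828) = -2.0, clip(6.011) = 2.0, clip(7.0012) = 2.0
Projection = [2.0, -2.0, 2.0, 2.0]
Squared diffs: [54.1814, 0.0069, 16.0881, 25.012]
Distance = sqrt(95.2884) = 9.7616


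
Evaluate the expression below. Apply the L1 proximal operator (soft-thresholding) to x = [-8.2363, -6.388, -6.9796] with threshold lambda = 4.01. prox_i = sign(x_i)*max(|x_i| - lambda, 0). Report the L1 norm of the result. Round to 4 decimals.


Soft-thresholding with lambda = 4.01:
prox(-8.2363) = sign(-8.2363)*max(|-8.2363| - 4.01, 0) = -4.2263
prox(-6.388) = sign(-6.388)*max(|-6.388| - 4.01, 0) = -2.378
prox(-6.9796) = sign(-6.9796)*max(|-6.9796| - 4.01, 0) = -2.9696
prox(x) = [-4.2263, -2.378, -2.9696]
||prox(x)||_1 = 4.2263 + 2.378 + 2.9696 = 9.5739


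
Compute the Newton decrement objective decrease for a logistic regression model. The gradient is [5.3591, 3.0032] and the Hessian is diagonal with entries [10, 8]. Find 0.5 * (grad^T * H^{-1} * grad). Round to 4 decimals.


Step 1: H is diagonal, so H^(-1) * g = [0.5359, 0.3754].
Step 2: g^T H^(-1) g = sum_i g_i^2 / H_ii
  = (5.3591)^2/10 + (3.0032)^2/8
  = 2.872 + 1.1274 = 3.9994
Step 3: Objective decrease = 0.5 * g^T H^(-1) g = 1.9997


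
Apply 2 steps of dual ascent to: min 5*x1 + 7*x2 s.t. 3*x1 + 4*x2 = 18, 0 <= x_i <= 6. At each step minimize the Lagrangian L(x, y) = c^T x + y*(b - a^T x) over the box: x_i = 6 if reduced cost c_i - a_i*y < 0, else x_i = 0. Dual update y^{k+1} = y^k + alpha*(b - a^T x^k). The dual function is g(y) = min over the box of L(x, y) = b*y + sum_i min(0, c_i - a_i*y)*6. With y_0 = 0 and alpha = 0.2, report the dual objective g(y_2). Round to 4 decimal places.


Dual ascent for LP: min 5*x1 + 7*x2, 3*x1 + 4*x2 = 18, 0 <= x_i <= 6
Step 1: y^k = 0.0, reduced costs: (5.0, 7.0)
  x^k = (0.0, 0.0), subgradient = b - a^T x = 18.0
  y^{k+1} = 0.0 + 0.2*18.0 = 3.6
Step 2: y^k = 3.6, reduced costs: (-5.8, -7.4)
  x^k = (6.0, 6.0), subgradient = b - a^T x = -24.0
  y^{k+1} = 3.6 + 0.2*-24.0 = -1.2
Dual objective at y_2 = -1.2: reduced costs (8.6, 11.8), box minimizer x = (0.0, 0.0)
g(y_2) = b*y + (c1 - a1*y)*x1 + (c2 - a2*y)*x2 = 18*(-1.2) + 8.6*0.0 + 11.8*0.0 = -21.6 + 0.0 + 0.0 = -21.6


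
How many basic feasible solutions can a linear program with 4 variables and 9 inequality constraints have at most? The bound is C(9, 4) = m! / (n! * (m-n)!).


Each vertex corresponds to some choice of n active constraints out of m, so the number of vertices is at most C(m, n) = m! / (n!(m-n)!).
m = 9, n = 4
Numerator: 9 * 8 * 7 * 6
Denominator: 4! = 24
C(9, 4) = 126


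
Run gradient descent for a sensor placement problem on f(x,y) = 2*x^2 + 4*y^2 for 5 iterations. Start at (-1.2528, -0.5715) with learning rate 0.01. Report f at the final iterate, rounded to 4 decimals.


Gradient descent on f(x,y) = 2*x^2 + 4*y^2.
Starting point: (-1.2528, -0.5715), alpha = 0.01
Step 1: grad_x = 2*2*-1.2528 = -5.0112, grad_y = 2*4*-0.5715 = -4.572
  x_1 = -1.2528 - 0.01*-5.0112 = -1.2027
  y_1 = -0.5715 - 0.01*-4.572 = -0.5258
Step 2: grad_x = 2*2*-1.2027 = -4.8108, grad_y = 2*4*-0.5258 = -4.2062
  x_2 = -1.2027 - 0.01*-4.8108 = -1.1546
  y_2 = -0.5258 - 0.01*-4.2062 = -0.4837
Step 3: grad_x = 2*2*-1.1546 = -4.6183, grad_y = 2*4*-0.4837 = -3.8697
  x_3 = -1.1546 - 0.01*-4.6183 = -1.1084
  y_3 = -0.4837 - 0.01*-3.8697 = -0.445
Step 4: grad_x = 2*2*-1.1084 = -4.4336, grad_y = 2*4*-0.445 = -3.5602
  x_4 = -1.1084 - 0.01*-4.4336 = -1.0641
  y_4 = -0.445 - 0.01*-3.5602 = -0.4094
Step 5: grad_x = 2*2*-1.0641 = -4.2562, grad_y = 2*4*-0.4094 = -3.2753
  x_5 = -1.0641 - 0.01*-4.2562 = -1.0215
  y_5 = -0.4094 - 0.01*-3.2753 = -0.3767
f(-1.0215, -0.3767) = 2*(-1.0215)^2 + 4*(-0.3767)^2 = 2.6544


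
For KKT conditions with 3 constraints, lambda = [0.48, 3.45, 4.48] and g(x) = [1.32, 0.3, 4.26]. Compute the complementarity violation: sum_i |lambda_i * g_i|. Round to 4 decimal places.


KKT complementary slackness check:
lambda_1 * g_1 = 0.48 * 1.32 = 0.6336
lambda_2 * g_2 = 3.45 * 0.3 = 1.035
lambda_3 * g_3 = 4.48 * 4.26 = 19.0848
Total violation = 0.6336 + 1.035 + 19.0848 = 20.7534


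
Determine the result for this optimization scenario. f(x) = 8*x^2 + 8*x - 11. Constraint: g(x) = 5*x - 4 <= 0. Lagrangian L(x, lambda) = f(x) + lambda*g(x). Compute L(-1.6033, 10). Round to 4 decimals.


Step 1: Evaluate f(x).
f(-1.6033) = 8*(-1.6033)^2 + 8*(-1.6033) - 11 = -3.2618
Step 2: Evaluate g(x).
g(-1.6033) = 5*-1.6033 - 4 = -12.0165
Step 3: Compute Lagrangian.
L = -3.2618 + 10*-12.0165 = -123.4268


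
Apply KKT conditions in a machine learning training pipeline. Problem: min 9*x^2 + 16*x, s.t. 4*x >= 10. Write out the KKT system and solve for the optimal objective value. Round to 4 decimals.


Step 1: Try lambda = 0 (constraint inactive).
x_unc = -16/(2*9) = -0.8889
Check: 4*-0.8889 = -3.5556 < 10 -- violated!
Step 2: Constraint must be active: 4*x = 10
x* = 10/4 = 2.5
lambda = (2*9*2.5 + 16)/4 = 15.25
Step 3: Compute optimal value.
f(x*) = 9*2.5^2 + 16*2.5 = 96.25


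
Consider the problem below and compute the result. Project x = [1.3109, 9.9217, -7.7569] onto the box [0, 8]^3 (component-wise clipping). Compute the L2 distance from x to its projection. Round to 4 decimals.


Project each component onto [0, 8].
clip(1.3109) = 1.3109, clip(9.9217) = 8.0, clip(-7.7569) = 0.0
Projection = [1.3109, 8.0, 0.0]
Squared diffs: [0.0, 3.6929, 60.1695]
Distance = sqrt(63.8624) = 7.9914


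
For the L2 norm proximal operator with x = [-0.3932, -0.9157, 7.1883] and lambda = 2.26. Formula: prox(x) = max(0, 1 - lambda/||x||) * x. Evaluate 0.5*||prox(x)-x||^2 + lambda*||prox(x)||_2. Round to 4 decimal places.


Step 1: Compute ||x||.
||x|| = 7.257
Step 2: Compute scaling factor.
scale = max(0, 1 - 2.26/7.257) = 0.6886
Step 3: prox(x) = [-0.2707, -0.6305, 4.9497]
||prox(x)|| = 4.997
Step 4: Proximal objective.
0.5*||prox-x||^2 = 2.5538
lambda*||prox|| = 11.2932
Total = 13.8471


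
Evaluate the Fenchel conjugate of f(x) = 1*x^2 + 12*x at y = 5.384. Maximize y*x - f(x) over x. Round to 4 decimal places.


f*(y) = sup_x {y*x - a*x^2 - b*x} = sup_x {(y-b)*x - a*x^2}
FOC: (y - b) - 2a*x = 0 => x* = (y - b)/(2a)
x* = (5.384 - 12)/(2*1) = -3.308
f*(5.384) = (y-b)^2/(4a) = (5.384 - 12)^2/(4*1)
= 43.7715/4 = 10.9429


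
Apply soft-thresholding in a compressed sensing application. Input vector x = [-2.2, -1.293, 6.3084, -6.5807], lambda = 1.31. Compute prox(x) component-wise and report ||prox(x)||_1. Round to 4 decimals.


Soft-thresholding with lambda = 1.31:
prox(-2.2) = sign(-2.2)*max(|-2.2| - 1.31, 0) = -0.89
prox(-1.293) = sign(-1.293)*max(|-1.293| - 1.31, 0) = 0.0
prox(6.3084) = sign(6.3084)*max(|6.3084| - 1.31, 0) = 4.9984
prox(-6.5807) = sign(-6.5807)*max(|-6.5807| - 1.31, 0) = -5.2707
prox(x) = [-0.89, 0.0, 4.9984, -5.2707]
||prox(x)||_1 = 0.89 + 0.0 + 4.9984 + 5.2707 = 11.1591


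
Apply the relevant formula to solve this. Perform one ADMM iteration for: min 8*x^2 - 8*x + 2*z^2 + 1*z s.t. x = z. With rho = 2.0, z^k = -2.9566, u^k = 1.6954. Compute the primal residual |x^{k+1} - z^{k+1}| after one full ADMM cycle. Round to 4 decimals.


ADMM iteration with rho = 2.0, z^k = -2.9566, u^k = 1.6954
Step 1: x-update.
Minimize 8*x^2 - 8*x + (2.0/2)*(x + 2.9566 + 1.6954)^2
FOC: (2*8 + 2.0)*x = 8 + 2.0*(-2.9566 - 1.6954)
x^{k+1} = -0.0724
Step 2: z-update.
Minimize 2*z^2 + 1*z + (2.0/2)*(-0.0724 - z + 1.6954)^2
FOC: (2*2 + 2.0)*z = -1 + 2.0*(-0.0724 + 1.6954)
z^{k+1} = 0.3743
Step 3: u-update.
u^{k+1} = 1.6954 - 0.0724 - 0.3743 = 1.2486
Step 4: Primal residual = |-0.0724 - 0.3743| = 0.4468


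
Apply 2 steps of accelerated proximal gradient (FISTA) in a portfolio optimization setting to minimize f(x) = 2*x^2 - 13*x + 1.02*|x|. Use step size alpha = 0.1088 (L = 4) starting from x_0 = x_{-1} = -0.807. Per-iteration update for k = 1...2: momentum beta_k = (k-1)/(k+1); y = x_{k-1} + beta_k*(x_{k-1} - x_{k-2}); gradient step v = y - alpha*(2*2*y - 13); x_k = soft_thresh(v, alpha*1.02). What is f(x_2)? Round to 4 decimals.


FISTA on f(x) = 2*x^2 - 13*x + 1.02*|x|
L = 4, alpha = 0.1088
Iteration 1: beta = 0.0, y = -0.807 + 0.0*(-0.807 + 0.807) = -0.807
  grad(y) = -16.228, v = y - alpha*grad = 0.9586
  prox(v) = soft_thresh(0.9586, 0.111) = 0.8476
Iteration 2: beta = 0.3333, y = 0.8476 + 0.3333*(0.8476 + 0.807) = 1.3992
  grad(y) = -7.4033, v = y - alpha*grad = 2.2047
  prox(v) = soft_thresh(2.2047, 0.111) = 2.0937
f(x_2) = 2*2.0937^2 - 13*2.0937 + 1.02*|2.0937| = -16.3153


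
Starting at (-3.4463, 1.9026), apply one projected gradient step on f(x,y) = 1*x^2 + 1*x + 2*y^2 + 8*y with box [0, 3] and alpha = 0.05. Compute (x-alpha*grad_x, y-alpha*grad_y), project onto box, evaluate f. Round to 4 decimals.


Step 1: Compute gradient at (-3.4463, 1.9026).
grad_x = 2*1*-3.4463 + 1 = -5.8926
grad_y = 2*2*1.9026 + 8 = 15.6104
Step 2: Gradient step.
x_raw = -3.4463 - 0.05*-5.8926 = -3.1517
y_raw = 1.9026 - 0.05*15.6104 = 1.1221
Step 3: Project onto [0, 3].
x_proj = clip(-3.1517) = 0.0
y_proj = clip(1.1221) = 1.1221
Step 4: Evaluate f.
f(0.0, 1.1221) = 11.4948


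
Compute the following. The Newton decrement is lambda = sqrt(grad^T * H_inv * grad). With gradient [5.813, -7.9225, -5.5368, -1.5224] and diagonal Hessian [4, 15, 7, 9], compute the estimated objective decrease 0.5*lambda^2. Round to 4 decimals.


Step 1: H is diagonal, so H^(-1) * g = [1.4533, -0.5282, -0.791, -0.1692].
Step 2: g^T H^(-1) g = sum_i g_i^2 / H_ii
  = (5.813)^2/4 + (-7.9225)^2/15 + (-5.5368)^2/7 + (-1.5224)^2/9
  = 8.4477 + 4.1844 + 4.3795 + 0.2575 = 17.2691
Step 3: Objective decrease = 0.5 * g^T H^(-1) g = 8.6346


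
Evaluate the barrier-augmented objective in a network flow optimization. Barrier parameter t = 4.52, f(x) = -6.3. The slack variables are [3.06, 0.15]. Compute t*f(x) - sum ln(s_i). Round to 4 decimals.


Step 1: Compute log-barrier.
ln values: [1.1184, -1.8971]
phi = -(1.1184 - 1.8971) = 0.7787
Step 2: Compute augmented objective.
t*f(x) = 4.52*-6.3 = -28.476
Total = -28.476 + 0.7787 = -27.6973


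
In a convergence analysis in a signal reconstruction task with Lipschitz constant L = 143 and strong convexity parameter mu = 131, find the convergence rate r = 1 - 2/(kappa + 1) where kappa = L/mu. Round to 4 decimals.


Step 1: Compute the condition number.
kappa = L/mu = 143/131 = 1.0916
Step 2: Compute the convergence rate.
r = 1 - 2/(kappa + 1) = 1 - 2*mu/(L + mu) = (L - mu)/(L + mu) = 12/274 = 0.0438


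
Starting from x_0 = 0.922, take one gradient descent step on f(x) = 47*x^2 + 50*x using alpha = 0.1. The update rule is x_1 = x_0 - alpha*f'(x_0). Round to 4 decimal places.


We compute the gradient at x_0 and apply the update.
f'(x) = 94*x + 50
f'(0.922) = 94*0.922 + 50 = 136.668
x_1 = 0.922 - 0.1*136.668 = -12.7448


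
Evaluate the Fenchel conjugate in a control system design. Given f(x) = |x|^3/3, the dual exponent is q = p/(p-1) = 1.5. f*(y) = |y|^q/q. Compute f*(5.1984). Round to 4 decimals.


The conjugate exponent q satisfies 1/p + 1/q = 1.
p = 3, so q = 3/(3 - 1) = 1.5
|y|^q = 5.1984^1.5 = 11.8524
f*(5.1984) = 11.8524 / 1.5 = 7.9016


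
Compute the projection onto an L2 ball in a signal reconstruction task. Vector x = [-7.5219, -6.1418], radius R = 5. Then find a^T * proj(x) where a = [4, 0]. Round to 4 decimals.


Step 1: Compute ||x|| (intermediates to 6 decimals).
||x|| = sqrt((-7.5219)^2 + (-6.1418)^2) = 9.710854
Step 2: Project.
Since ||x|| > R, scale = R/||x|| = 5/9.710854 = 0.514888, proj(x) = scale * x
proj(x) = [-3.872936, -3.162339]
Step 3: Dot product.
a^T * proj(x) = 4*(-3.872936) + 0*(-3.162339) = -15.4917


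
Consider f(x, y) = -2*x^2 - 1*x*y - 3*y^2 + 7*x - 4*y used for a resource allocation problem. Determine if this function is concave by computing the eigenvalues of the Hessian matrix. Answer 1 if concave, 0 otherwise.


The Hessian of f(x,y) = -2*x^2 - 1*x*y - 3*y^2 + 7*x - 4*y is:
H = [[-4, -1], [-1, -6]]
Trace = -4 - 6 = -10
Determinant = -4*-6 - (-1)^2 = 23
Discriminant = (-10)^2 - 4*23 = 8.0
Eigenvalues: lambda_1 = -6.4142, lambda_2 = -3.5858
The function is concave.

1


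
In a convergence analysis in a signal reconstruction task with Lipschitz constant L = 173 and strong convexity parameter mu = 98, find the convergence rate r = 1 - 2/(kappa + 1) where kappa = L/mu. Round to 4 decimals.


Step 1: Compute the condition number.
kappa = L/mu = 173/98 = 1.7653
Step 2: Compute the convergence rate.
r = 1 - 2/(kappa + 1) = 1 - 2*mu/(L + mu) = (L - mu)/(L + mu) = 75/271 = 0.2768


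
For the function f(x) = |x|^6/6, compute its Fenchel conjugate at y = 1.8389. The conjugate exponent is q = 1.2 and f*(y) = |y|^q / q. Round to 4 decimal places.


The conjugate exponent q satisfies 1/p + 1/q = 1.
p = 6, so q = 6/(6 - 1) = 1.2
|y|^q = 1.8389^1.2 = 2.0772
f*(1.8389) = 2.0772 / 1.2 = 1.731


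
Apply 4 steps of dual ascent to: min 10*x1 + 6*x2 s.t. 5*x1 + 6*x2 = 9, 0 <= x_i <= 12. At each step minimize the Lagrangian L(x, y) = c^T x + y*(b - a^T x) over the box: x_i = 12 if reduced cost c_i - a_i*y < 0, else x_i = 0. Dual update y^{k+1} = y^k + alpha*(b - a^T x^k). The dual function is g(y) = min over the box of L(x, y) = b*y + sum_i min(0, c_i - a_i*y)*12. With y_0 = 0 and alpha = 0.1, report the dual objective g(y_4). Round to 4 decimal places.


Dual ascent for LP: min 10*x1 + 6*x2, 5*x1 + 6*x2 = 9, 0 <= x_i <= 12
Step 1: y^k = 0.0, reduced costs: (10.0, 6.0)
  x^k = (0.0, 0.0), subgradient = b - a^T x = 9.0
  y^{k+1} = 0.0 + 0.1*9.0 = 0.9
Step 2: y^k = 0.9, reduced costs: (5.5, 0.6)
  x^k = (0.0, 0.0), subgradient = b - a^T x = 9.0
  y^{k+1} = 0.9 + 0.1*9.0 = 1.8
Step 3: y^k = 1.8, reduced costs: (1.0, -4.8)
  x^k = (0.0, 12.0), subgradient = b - a^T x = -63.0
  y^{k+1} = 1.8 + 0.1*-63.0 = -4.5
Step 4: y^k = -4.5, reduced costs: (32.5, 33.0)
  x^k = (0.0, 0.0), subgradient = b - a^T x = 9.0
  y^{k+1} = -4.5 + 0.1*9.0 = -3.6
Dual objective at y_4 = -3.6: reduced costs (28.0, 27.6), box minimizer x = (0.0, 0.0)
g(y_4) = b*y + (c1 - a1*y)*x1 + (c2 - a2*y)*x2 = 9*(-3.6) + 28.0*0.0 + 27.6*0.0 = -32.4 + 0.0 + 0.0 = -32.4


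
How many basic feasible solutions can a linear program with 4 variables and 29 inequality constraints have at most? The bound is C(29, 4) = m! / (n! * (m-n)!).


Each vertex corresponds to some choice of n active constraints out of m, so the number of vertices is at most C(m, n) = m! / (n!(m-n)!).
m = 29, n = 4
Numerator: 29 * 28 * 27 * 26
Denominator: 4! = 24
C(29, 4) = 23751


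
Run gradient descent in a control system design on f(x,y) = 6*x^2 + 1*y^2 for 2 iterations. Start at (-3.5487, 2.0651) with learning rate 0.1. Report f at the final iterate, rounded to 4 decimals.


Gradient descent on f(x,y) = 6*x^2 + 1*y^2.
Starting point: (-3.5487, 2.0651), alpha = 0.1
Step 1: grad_x = 2*6*-3.5487 = -42.5844, grad_y = 2*1*2.0651 = 4.1302
  x_1 = -3.5487 - 0.1*-42.5844 = 0.7097
  y_1 = 2.0651 - 0.1*4.1302 = 1.6521
Step 2: grad_x = 2*6*0.7097 = 8.5169, grad_y = 2*1*1.6521 = 3.3042
  x_2 = 0.7097 - 0.1*8.5169 = -0.1419
  y_2 = 1.6521 - 0.1*3.3042 = 1.3217
f(-0.1419, 1.3217) = 6*(-0.1419)^2 + 1*1.3217^2 = 1.8677


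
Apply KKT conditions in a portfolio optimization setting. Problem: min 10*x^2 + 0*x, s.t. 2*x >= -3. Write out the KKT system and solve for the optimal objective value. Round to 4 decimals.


Step 1: Try lambda = 0 (constraint inactive).
Stationarity: 2*10*x + 0 = 0
x* = 0/(2*10) = 0.0
Check constraint: 2*0.0 = 0.0 >= -3 -- satisfied.
Step 2: Compute optimal value.
f(x*) = 10*0.0^2 + 0*0.0 = 0.0


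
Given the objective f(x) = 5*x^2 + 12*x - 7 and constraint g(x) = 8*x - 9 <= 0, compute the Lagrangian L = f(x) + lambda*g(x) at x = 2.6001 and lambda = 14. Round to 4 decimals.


Step 1: Evaluate f(x).
f(2.6001) = 5*2.6001^2 + 12*2.6001 - 7 = 58.0038
Step 2: Evaluate g(x).
g(2.6001) = 8*2.6001 - 9 = 11.8008
Step 3: Compute Lagrangian.
L = 58.0038 + 14*11.8008 = 223.215


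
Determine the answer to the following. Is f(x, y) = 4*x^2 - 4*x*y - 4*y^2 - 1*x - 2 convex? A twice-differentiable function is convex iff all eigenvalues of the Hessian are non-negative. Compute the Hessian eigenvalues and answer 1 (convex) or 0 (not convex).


The Hessian of f(x,y) = 4*x^2 - 4*x*y - 4*y^2 - 1*x - 2 is:
H = [[8, -4], [-4, -8]]
Trace = 8 - 8 = 0
Determinant = 8*-8 - (-4)^2 = -80
Discriminant = (0)^2 - 4*-80 = 320.0
Eigenvalues: lambda_1 = -8.9443, lambda_2 = 8.9443
The function is not convex.

0


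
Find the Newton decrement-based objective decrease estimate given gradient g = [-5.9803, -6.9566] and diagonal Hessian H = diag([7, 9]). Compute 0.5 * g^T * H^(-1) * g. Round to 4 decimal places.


Step 1: H is diagonal, so H^(-1) * g = [-0.8543, -0.773].
Step 2: g^T H^(-1) g = sum_i g_i^2 / H_ii
  = (-5.9803)^2/7 + (-6.9566)^2/9
  = 5.1091 + 5.3771 = 10.4863
Step 3: Objective decrease = 0.5 * g^T H^(-1) g = 5.2431


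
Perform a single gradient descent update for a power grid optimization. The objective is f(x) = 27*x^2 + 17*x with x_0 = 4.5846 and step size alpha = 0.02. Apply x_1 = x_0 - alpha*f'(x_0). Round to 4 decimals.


We compute the gradient at x_0 and apply the update.
f'(x) = 54*x + 17
f'(4.5846) = 54*4.5846 + 17 = 264.5684
x_1 = 4.5846 - 0.02*264.5684 = -0.7068


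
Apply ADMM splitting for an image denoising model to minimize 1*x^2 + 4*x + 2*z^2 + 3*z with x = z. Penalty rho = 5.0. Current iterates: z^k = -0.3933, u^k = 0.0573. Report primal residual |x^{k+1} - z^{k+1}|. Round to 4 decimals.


ADMM iteration with rho = 5.0, z^k = -0.3933, u^k = 0.0573
Step 1: x-update.
Minimize 1*x^2 + 4*x + (5.0/2)*(x + 0.3933 + 0.0573)^2
FOC: (2*1 + 5.0)*x = -4 + 5.0*(-0.3933 - 0.0573)
x^{k+1} = -0.8933
Step 2: z-update.
Minimize 2*z^2 + 3*z + (5.0/2)*(-0.8933 - z + 0.0573)^2
FOC: (2*2 + 5.0)*z = -3 + 5.0*(-0.8933 + 0.0573)
z^{k+1} = -0.7978
Step 3: u-update.
u^{k+1} = 0.0573 - 0.8933 + 0.7978 = -0.0382
Step 4: Primal residual = |-0.8933 + 0.7978| = 0.0955


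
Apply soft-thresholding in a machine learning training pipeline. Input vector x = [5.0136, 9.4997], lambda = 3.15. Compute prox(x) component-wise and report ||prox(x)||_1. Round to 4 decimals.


Soft-thresholding with lambda = 3.15:
prox(5.0136) = sign(5.0136)*max(|5.0136| - 3.15, 0) = 1.8636
prox(9.4997) = sign(9.4997)*max(|9.4997| - 3.15, 0) = 6.3497
prox(x) = [1.8636, 6.3497]
||prox(x)||_1 = 1.8636 + 6.3497 = 8.2133


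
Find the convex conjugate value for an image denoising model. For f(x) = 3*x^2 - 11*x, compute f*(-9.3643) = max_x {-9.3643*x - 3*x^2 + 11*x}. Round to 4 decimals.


f*(y) = sup_x {y*x - a*x^2 - b*x} = sup_x {(y-b)*x - a*x^2}
FOC: (y - b) - 2a*x = 0 => x* = (y - b)/(2a)
x* = (-9.3643 + 11)/(2*3) = 0.2726
f*(-9.3643) = (y-b)^2/(4a) = (-9.3643 + 11)^2/(4*3)
= 2.6755/12 = 0.223


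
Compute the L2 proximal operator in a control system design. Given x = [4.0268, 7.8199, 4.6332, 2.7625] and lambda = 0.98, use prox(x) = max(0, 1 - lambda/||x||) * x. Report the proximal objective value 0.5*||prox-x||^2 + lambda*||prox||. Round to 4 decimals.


Step 1: Compute ||x||.
||x|| = 10.3181
Step 2: Compute scaling factor.
scale = max(0, 1 - 0.98/10.3181) = 0.905
Step 3: prox(x) = [3.6443, 7.0772, 4.1931, 2.5001]
||prox(x)|| = 9.3381
Step 4: Proximal objective.
0.5*||prox-x||^2 = 0.4802
lambda*||prox|| = 9.1513
Total = 9.6316


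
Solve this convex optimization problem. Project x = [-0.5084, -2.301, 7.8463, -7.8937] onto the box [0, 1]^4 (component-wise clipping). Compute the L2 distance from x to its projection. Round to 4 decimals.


Project each component onto [0, 1].
clip(-0.5084) = 0.0, clip(-2.301) = 0.0, clip(7.8463) = 1.0, clip(-7.8937) = 0.0
Projection = [0.0, 0.0, 1.0, 0.0]
Squared diffs: [0.2585, 5.2946, 46.8718, 62.3105]
Distance = sqrt(114.7354) = 10.7115


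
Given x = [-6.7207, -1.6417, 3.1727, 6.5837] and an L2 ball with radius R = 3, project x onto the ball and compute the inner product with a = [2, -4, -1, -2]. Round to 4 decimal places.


Step 1: Compute ||x|| (intermediates to 6 decimals).
||x|| = sqrt((-6.7207)^2 + (-1.6417)^2 + 3.1727^2 + 6.5837^2) = 10.063504
Step 2: Project.
Since ||x|| > R, scale = R/||x|| = 3/10.063504 = 0.298107, proj(x) = scale * x
proj(x) = [-2.003488, -0.489402, 0.945804, 1.962647]
Step 3: Dot product.
a^T * proj(x) = 2*(-2.003488) - 4*(-0.489402) - 1*0.945804 - 2*1.962647 = -6.9205


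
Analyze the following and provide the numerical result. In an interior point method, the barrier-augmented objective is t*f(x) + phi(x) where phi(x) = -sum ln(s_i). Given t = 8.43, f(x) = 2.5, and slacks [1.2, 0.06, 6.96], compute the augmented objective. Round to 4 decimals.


Step 1: Compute log-barrier.
ln values: [0.1823, -2.8134, 1.9402]
phi = -(0.1823 - 2.8134 + 1.9402) = 0.6909
Step 2: Compute augmented objective.
t*f(x) = 8.43*2.5 = 21.075
Total = 21.075 + 0.6909 = 21.7659


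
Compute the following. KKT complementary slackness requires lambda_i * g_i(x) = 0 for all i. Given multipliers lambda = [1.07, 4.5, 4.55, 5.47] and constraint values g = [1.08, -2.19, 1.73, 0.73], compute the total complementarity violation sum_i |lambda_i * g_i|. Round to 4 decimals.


KKT complementary slackness check:
lambda_1 * g_1 = 1.07 * 1.08 = 1.1556
lambda_2 * g_2 = 4.5 * -2.19 = -9.855
lambda_3 * g_3 = 4.55 * 1.73 = 7.8715
lambda_4 * g_4 = 5.47 * 0.73 = 3.9931
Total violation = 1.1556 + 9.855 + 7.8715 + 3.9931 = 22.8752


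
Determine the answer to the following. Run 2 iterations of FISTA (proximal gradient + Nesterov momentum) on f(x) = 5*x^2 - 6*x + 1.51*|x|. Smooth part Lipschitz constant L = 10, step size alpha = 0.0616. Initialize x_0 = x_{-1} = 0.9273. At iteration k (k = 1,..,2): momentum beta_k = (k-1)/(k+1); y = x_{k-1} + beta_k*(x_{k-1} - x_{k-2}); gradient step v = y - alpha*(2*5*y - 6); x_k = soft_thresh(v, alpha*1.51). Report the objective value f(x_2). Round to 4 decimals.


FISTA on f(x) = 5*x^2 - 6*x + 1.51*|x|
L = 10, alpha = 0.0616
Iteration 1: beta = 0.0, y = 0.9273 + 0.0*(0.9273 - 0.9273) = 0.9273
  grad(y) = 3.273, v = y - alpha*grad = 0.7257
  prox(v) = soft_thresh(0.7257, 0.093) = 0.6327
Iteration 2: beta = 0.3333, y = 0.6327 + 0.3333*(0.6327 - 0.9273) = 0.5345
  grad(y) = -0.6554, v = y - alpha*grad = 0.5748
  prox(v) = soft_thresh(0.5748, 0.093) = 0.4818
f(x_2) = 5*0.4818^2 - 6*0.4818 + 1.51*|0.4818| = -1.0026


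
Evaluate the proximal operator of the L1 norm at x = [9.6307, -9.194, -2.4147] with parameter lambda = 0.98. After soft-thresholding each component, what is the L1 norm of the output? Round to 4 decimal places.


Soft-thresholding with lambda = 0.98:
prox(9.6307) = sign(9.6307)*max(|9.6307| - 0.98, 0) = 8.6507
prox(-9.194) = sign(-9.194)*max(|-9.194| - 0.98, 0) = -8.214
prox(-2.4147) = sign(-2.4147)*max(|-2.4147| - 0.98, 0) = -1.4347
prox(x) = [8.6507, -8.214, -1.4347]
||prox(x)||_1 = 8.6507 + 8.214 + 1.4347 = 18.2994


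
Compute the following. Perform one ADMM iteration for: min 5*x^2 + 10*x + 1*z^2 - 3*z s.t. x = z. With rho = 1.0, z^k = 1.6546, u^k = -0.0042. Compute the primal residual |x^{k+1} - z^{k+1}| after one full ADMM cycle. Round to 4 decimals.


ADMM iteration with rho = 1.0, z^k = 1.6546, u^k = -0.0042
Step 1: x-update.
Minimize 5*x^2 + 10*x + (1.0/2)*(x - 1.6546 - 0.0042)^2
FOC: (2*5 + 1.0)*x = -10 + 1.0*(1.6546 + 0.0042)
x^{k+1} = -0.7583
Step 2: z-update.
Minimize 1*z^2 - 3*z + (1.0/2)*(-0.7583 - z - 0.0042)^2
FOC: (2*1 + 1.0)*z = 3 + 1.0*(-0.7583 - 0.0042)
z^{k+1} = 0.7458
Step 3: u-update.
u^{k+1} = -0.0042 - 0.7583 - 0.7458 = -1.5083
Step 4: Primal residual = |-0.7583 - 0.7458| = 1.5041


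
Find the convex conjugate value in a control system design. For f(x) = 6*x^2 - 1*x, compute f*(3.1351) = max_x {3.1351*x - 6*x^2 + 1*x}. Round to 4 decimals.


f*(y) = sup_x {y*x - a*x^2 - b*x} = sup_x {(y-b)*x - a*x^2}
FOC: (y - b) - 2a*x = 0 => x* = (y - b)/(2a)
x* = (3.1351 + 1)/(2*6) = 0.3446
f*(3.1351) = (y-b)^2/(4a) = (3.1351 + 1)^2/(4*6)
= 17.0991/24 = 0.7125


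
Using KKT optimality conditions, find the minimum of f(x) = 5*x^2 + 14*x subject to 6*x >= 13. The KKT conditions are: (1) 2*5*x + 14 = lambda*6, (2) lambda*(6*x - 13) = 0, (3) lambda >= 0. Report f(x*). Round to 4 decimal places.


Step 1: Try lambda = 0 (constraint inactive).
x_unc = -14/(2*5) = -1.4
Check: 6*-1.4 = -8.4 < 13 -- violated!
Step 2: Constraint must be active: 6*x = 13
x* = 13/6 = 2.1667 (rounded; the exact value 13/6 is used below)
lambda = (2*5*(13/6) + 14)/6 = 5.9444
Step 3: Compute optimal value.
f(x*) = 5*(13/6)^2 + 14*(13/6) = 53.8056


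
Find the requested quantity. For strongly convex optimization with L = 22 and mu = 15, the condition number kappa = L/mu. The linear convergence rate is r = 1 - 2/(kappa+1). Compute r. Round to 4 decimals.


Step 1: Compute the condition number.
kappa = L/mu = 22/15 = 1.4667
Step 2: Compute the convergence rate.
r = 1 - 2/(kappa + 1) = 1 - 2*mu/(L + mu) = (L - mu)/(L + mu) = 7/37 = 0.1892


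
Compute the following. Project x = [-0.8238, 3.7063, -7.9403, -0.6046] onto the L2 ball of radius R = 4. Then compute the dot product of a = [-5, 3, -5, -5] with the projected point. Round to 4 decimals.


Step 1: Compute ||x|| (intermediates to 6 decimals).
||x|| = sqrt((-0.8238)^2 + 3.7063^2 + (-7.9403)^2 + (-0.6046)^2) = 8.822087
Step 2: Project.
Since ||x|| > R, scale = R/||x|| = 4/8.822087 = 0.453407, proj(x) = scale * x
proj(x) = [-0.373517, 1.680462, -3.600188, -0.27413]
Step 3: Dot product.
a^T * proj(x) = -5*(-0.373517) + 3*1.680462 - 5*(-3.600188) - 5*(-0.27413) = 26.2806


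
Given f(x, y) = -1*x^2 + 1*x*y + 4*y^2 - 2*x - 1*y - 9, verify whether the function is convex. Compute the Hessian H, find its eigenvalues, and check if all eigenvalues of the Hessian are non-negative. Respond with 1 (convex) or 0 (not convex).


The Hessian of f(x,y) = -1*x^2 + 1*x*y + 4*y^2 - 2*x - 1*y - 9 is:
H = [[-2, 1], [1, 8]]
Trace = -2 + 8 = 6
Determinant = -2*8 - (1)^2 = -17
Discriminant = (6)^2 - 4*-17 = 104.0
Eigenvalues: lambda_1 = -2.099, lambda_2 = 8.099
The function is not convex.

0


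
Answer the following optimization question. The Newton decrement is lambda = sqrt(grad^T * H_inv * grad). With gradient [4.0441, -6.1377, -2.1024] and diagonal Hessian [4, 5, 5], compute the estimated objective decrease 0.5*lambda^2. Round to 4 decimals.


Step 1: H is diagonal, so H^(-1) * g = [1.011, -1.2275, -0.4205].
Step 2: g^T H^(-1) g = sum_i g_i^2 / H_ii
  = (4.0441)^2/4 + (-6.1377)^2/5 + (-2.1024)^2/5
  = 4.0887 + 7.5343 + 0.884 = 12.507
Step 3: Objective decrease = 0.5 * g^T H^(-1) g = 6.2535


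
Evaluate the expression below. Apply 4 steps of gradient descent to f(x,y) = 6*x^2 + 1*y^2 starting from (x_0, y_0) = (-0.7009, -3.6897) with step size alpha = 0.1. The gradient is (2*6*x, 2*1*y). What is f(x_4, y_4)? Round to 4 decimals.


Gradient descent on f(x,y) = 6*x^2 + 1*y^2.
Starting point: (-0.7009, -3.6897), alpha = 0.1
Step 1: grad_x = 2*6*-0.7009 = -8.4108, grad_y = 2*1*-3.6897 = -7.3794
  x_1 = -0.7009 - 0.1*-8.4108 = 0.1402
  y_1 = -3.6897 - 0.1*-7.3794 = -2.9518
Step 2: grad_x = 2*6*0.1402 = 1.6822, grad_y = 2*1*-2.9518 = -5.9035
  x_2 = 0.1402 - 0.1*1.6822 = -0.028
  y_2 = -2.9518 - 0.1*-5.9035 = -2.3614
Step 3: grad_x = 2*6*-0.028 = -0.3364, grad_y = 2*1*-2.3614 = -4.7228
  x_3 = -0.028 - 0.1*-0.3364 = 0.0056
  y_3 = -2.3614 - 0.1*-4.7228 = -1.8891
Step 4: grad_x = 2*6*0.0056 = 0.0673, grad_y = 2*1*-1.8891 = -3.7783
  x_4 = 0.0056 - 0.1*0.0673 = -0.0011
  y_4 = -1.8891 - 0.1*-3.7783 = -1.5113
f(-0.0011, -1.5113) = 6*(-0.0011)^2 + 1*(-1.5113)^2 = 2.284
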